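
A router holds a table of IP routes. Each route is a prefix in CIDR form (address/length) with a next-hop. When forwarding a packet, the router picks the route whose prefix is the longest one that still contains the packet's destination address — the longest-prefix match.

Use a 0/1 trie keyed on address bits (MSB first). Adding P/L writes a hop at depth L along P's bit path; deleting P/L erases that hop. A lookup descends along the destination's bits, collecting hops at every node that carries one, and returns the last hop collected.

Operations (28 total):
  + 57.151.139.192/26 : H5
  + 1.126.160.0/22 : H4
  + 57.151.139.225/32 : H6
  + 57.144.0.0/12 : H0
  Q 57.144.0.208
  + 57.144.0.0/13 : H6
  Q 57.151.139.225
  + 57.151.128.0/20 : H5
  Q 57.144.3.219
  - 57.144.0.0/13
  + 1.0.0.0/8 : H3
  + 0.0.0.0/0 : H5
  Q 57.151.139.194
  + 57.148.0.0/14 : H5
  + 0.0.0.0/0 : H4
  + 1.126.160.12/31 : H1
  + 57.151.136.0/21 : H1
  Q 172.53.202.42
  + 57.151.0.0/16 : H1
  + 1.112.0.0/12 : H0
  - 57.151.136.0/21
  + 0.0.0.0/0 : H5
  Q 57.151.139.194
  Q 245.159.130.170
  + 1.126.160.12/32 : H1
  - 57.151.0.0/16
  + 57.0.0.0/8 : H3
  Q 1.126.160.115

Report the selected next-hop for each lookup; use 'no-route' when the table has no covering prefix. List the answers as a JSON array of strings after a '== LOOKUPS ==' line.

Apply in order:
  add 57.151.139.192/26 -> H5 at depth 26
  add 1.126.160.0/22 -> H4 at depth 22
  add 57.151.139.225/32 -> H6 at depth 32
  add 57.144.0.0/12 -> H0 at depth 12
  lookup 57.144.0.208: bits 0011100110010 walk d0:-→d1:-→d2:-→d3:-→d4:-→d5:-→d6:-→d7:-→d8:-→d9:-→d10:-→d11:-→d12:H0→d13:- -> H0
  add 57.144.0.0/13 -> H6 at depth 13
  lookup 57.151.139.225: bits 00111001100101111000101111100001 walk d0:-→d1:-→d2:-→d3:-→d4:-→d5:-→d6:-→d7:-→d8:-→d9:-→d10:-→d11:-→d12:H0→d13:H6→d14:-→d15:-→d16:-→d17:-→d18:-→d19:-→d20:-→d21:-→d22:-→d23:-→d24:-→d25:-→d26:H5→d27:-→d28:-→d29:-→d30:-→d31:-→d32:H6 -> H6
  add 57.151.128.0/20 -> H5 at depth 20
  lookup 57.144.3.219: bits 0011100110010 walk d0:-→d1:-→d2:-→d3:-→d4:-→d5:-→d6:-→d7:-→d8:-→d9:-→d10:-→d11:-→d12:H0→d13:H6 -> H6
  del 57.144.0.0/13 (clear depth 13)
  add 1.0.0.0/8 -> H3 at depth 8
  add 0.0.0.0/0 -> H5 at depth 0
  lookup 57.151.139.194: bits 00111001100101111000101111 walk d0:H5→d1:-→d2:-→d3:-→d4:-→d5:-→d6:-→d7:-→d8:-→d9:-→d10:-→d11:-→d12:H0→d13:-→d14:-→d15:-→d16:-→d17:-→d18:-→d19:-→d20:H5→d21:-→d22:-→d23:-→d24:-→d25:-→d26:H5 -> H5
  add 57.148.0.0/14 -> H5 at depth 14
  add 0.0.0.0/0 -> H4 at depth 0
  add 1.126.160.12/31 -> H1 at depth 31
  add 57.151.136.0/21 -> H1 at depth 21
  lookup 172.53.202.42: bits ε walk d0:H4 -> H4
  add 57.151.0.0/16 -> H1 at depth 16
  add 1.112.0.0/12 -> H0 at depth 12
  del 57.151.136.0/21 (clear depth 21)
  add 0.0.0.0/0 -> H5 at depth 0
  lookup 57.151.139.194: bits 00111001100101111000101111 walk d0:H5→d1:-→d2:-→d3:-→d4:-→d5:-→d6:-→d7:-→d8:-→d9:-→d10:-→d11:-→d12:H0→d13:-→d14:H5→d15:-→d16:H1→d17:-→d18:-→d19:-→d20:H5→d21:-→d22:-→d23:-→d24:-→d25:-→d26:H5 -> H5
  lookup 245.159.130.170: bits ε walk d0:H5 -> H5
  add 1.126.160.12/32 -> H1 at depth 32
  del 57.151.0.0/16 (clear depth 16)
  add 57.0.0.0/8 -> H3 at depth 8
  lookup 1.126.160.115: bits 0000000101111110101000000 walk d0:H5→d1:-→d2:-→d3:-→d4:-→d5:-→d6:-→d7:-→d8:H3→d9:-→d10:-→d11:-→d12:H0→d13:-→d14:-→d15:-→d16:-→d17:-→d18:-→d19:-→d20:-→d21:-→d22:H4→d23:-→d24:-→d25:- -> H4

== LOOKUPS ==
["H0","H6","H6","H5","H4","H5","H5","H4"]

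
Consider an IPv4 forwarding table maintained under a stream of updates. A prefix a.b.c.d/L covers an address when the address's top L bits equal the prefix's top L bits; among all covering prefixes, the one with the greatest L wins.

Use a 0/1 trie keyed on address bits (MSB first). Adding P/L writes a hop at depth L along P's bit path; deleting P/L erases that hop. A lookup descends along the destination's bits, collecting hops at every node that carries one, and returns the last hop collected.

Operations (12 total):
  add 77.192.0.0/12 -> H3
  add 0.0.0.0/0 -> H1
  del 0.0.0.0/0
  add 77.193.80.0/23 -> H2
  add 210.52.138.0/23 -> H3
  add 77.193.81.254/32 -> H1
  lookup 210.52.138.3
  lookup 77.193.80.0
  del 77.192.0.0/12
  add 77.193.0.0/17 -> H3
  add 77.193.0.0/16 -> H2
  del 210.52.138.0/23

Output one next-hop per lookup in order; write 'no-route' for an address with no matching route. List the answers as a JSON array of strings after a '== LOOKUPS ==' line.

Trace:
  add 77.192.0.0/12 -> H3 at depth 12
  add 0.0.0.0/0 -> H1 at depth 0
  - 0.0.0.0/0 clear@0
  add 77.193.80.0/23 -> H2 at depth 23
  add 210.52.138.0/23 -> H3 at depth 23
  add 77.193.81.254/32 -> H1 at depth 32
  Q 210.52.138.3: descend 11010010001101001000101 ; hops seen [H3] ; pick H3
  Q 77.193.80.0: descend 01001101110000010101000 ; hops seen [H3,H2] ; pick H2
  - 77.192.0.0/12 clear@12
  add 77.193.0.0/17 -> H3 at depth 17
  add 77.193.0.0/16 -> H2 at depth 16
  - 210.52.138.0/23 clear@23

== LOOKUPS ==
["H3","H2"]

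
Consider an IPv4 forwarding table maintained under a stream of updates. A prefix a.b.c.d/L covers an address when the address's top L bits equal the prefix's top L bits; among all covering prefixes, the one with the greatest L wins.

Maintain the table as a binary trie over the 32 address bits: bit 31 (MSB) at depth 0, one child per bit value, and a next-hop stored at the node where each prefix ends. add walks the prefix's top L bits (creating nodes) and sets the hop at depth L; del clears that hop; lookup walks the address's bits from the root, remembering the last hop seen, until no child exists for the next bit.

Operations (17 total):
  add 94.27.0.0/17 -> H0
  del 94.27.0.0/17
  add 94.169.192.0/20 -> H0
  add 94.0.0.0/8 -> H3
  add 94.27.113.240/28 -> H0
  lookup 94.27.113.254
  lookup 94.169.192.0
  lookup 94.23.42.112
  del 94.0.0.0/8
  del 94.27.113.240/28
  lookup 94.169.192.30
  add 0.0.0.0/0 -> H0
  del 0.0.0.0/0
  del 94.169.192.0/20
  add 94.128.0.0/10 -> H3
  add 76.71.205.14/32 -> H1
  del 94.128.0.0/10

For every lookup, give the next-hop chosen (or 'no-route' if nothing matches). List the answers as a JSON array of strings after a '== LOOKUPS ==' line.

Apply in order:
  add 94.27.0.0/17 -> H0 at depth 17
  del 94.27.0.0/17 (clear depth 17)
  add 94.169.192.0/20 -> H0 at depth 20
  add 94.0.0.0/8 -> H3 at depth 8
  add 94.27.113.240/28 -> H0 at depth 28
  Q 94.27.113.254: descend 0101111000011011011100011111 ; hops seen [H3,H0] ; pick H0
  Q 94.169.192.0: descend 01011110101010011100 ; hops seen [H3,H0] ; pick H0
  Q 94.23.42.112: descend 010111100001 ; hops seen [H3] ; pick H3
  del 94.0.0.0/8 (clear depth 8)
  del 94.27.113.240/28 (clear depth 28)
  Q 94.169.192.30: descend 01011110101010011100 ; hops seen [H0] ; pick H0
  add 0.0.0.0/0 -> H0 at depth 0
  del 0.0.0.0/0 (clear depth 0)
  del 94.169.192.0/20 (clear depth 20)
  add 94.128.0.0/10 -> H3 at depth 10
  add 76.71.205.14/32 -> H1 at depth 32
  del 94.128.0.0/10 (clear depth 10)

== LOOKUPS ==
["H0","H0","H3","H0"]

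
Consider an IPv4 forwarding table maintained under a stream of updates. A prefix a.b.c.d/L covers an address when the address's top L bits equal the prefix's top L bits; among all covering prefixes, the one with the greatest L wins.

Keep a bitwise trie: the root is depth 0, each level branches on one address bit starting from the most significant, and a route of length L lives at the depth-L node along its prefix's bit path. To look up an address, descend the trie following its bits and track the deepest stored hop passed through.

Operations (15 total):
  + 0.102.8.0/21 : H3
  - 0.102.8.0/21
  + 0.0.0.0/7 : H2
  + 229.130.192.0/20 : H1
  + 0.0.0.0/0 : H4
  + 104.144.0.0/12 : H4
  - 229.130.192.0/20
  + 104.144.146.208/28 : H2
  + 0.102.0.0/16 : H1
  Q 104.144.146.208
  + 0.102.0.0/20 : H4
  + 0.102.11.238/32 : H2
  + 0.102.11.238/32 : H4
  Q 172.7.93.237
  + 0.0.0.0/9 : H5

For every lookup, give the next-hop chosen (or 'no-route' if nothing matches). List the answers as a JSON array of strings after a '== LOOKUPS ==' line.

Apply in order:
  + 0.102.8.0/21 (H3) depth=21
  - 0.102.8.0/21 clear@21
  + 0.0.0.0/7 (H2) depth=7
  + 229.130.192.0/20 (H1) depth=20
  + 0.0.0.0/0 (H4) depth=0
  + 104.144.0.0/12 (H4) depth=12
  - 229.130.192.0/20 clear@20
  + 104.144.146.208/28 (H2) depth=28
  + 0.102.0.0/16 (H1) depth=16
  lookup 104.144.146.208: bits 0110100010010000100100101101 walk d0:H4→d1:-→d2:-→d3:-→d4:-→d5:-→d6:-→d7:-→d8:-→d9:-→d10:-→d11:-→d12:H4→d13:-→d14:-→d15:-→d16:-→d17:-→d18:-→d19:-→d20:-→d21:-→d22:-→d23:-→d24:-→d25:-→d26:-→d27:-→d28:H2 -> H2
  + 0.102.0.0/20 (H4) depth=20
  + 0.102.11.238/32 (H2) depth=32
  + 0.102.11.238/32 (H4) depth=32
  lookup 172.7.93.237: bits 1 walk d0:H4→d1:- -> H4
  + 0.0.0.0/9 (H5) depth=9

== LOOKUPS ==
["H2","H4"]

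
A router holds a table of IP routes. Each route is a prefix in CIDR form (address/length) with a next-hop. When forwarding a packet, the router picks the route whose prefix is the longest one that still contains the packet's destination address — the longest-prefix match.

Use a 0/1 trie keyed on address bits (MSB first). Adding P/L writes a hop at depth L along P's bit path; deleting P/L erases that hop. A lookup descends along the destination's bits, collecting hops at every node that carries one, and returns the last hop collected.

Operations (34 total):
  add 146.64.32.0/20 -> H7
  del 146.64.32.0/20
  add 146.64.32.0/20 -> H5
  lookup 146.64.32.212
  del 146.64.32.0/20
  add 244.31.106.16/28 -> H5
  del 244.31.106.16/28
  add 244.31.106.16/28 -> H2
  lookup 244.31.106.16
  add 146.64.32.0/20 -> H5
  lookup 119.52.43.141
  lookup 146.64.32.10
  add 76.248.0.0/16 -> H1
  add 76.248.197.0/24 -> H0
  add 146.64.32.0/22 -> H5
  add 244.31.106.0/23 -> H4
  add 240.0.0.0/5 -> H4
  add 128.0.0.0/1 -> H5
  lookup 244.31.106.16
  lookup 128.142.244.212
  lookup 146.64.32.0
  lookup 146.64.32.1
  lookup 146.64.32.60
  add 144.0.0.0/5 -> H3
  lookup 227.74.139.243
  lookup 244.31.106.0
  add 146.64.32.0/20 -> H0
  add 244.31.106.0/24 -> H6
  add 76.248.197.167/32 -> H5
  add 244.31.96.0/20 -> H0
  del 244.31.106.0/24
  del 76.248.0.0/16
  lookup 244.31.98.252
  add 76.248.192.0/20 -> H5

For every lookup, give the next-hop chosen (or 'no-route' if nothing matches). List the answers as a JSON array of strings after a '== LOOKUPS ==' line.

Apply in order:
  add 146.64.32.0/20 -> H7 at depth 20
  - 146.64.32.0/20 clear@20
  add 146.64.32.0/20 -> H5 at depth 20
  ? 146.64.32.212  path d0:-→d1:-→d2:-→d3:-→d4:-→d5:-→d6:-→d7:-→d8:-→d9:-→d10:-→d11:-→d12:-→d13:-→d14:-→d15:-→d16:-→d17:-→d18:-→d19:-→d20:H5  best=H5
  - 146.64.32.0/20 clear@20
  add 244.31.106.16/28 -> H5 at depth 28
  - 244.31.106.16/28 clear@28
  add 244.31.106.16/28 -> H2 at depth 28
  ? 244.31.106.16  path d0:-→d1:-→d2:-→d3:-→d4:-→d5:-→d6:-→d7:-→d8:-→d9:-→d10:-→d11:-→d12:-→d13:-→d14:-→d15:-→d16:-→d17:-→d18:-→d19:-→d20:-→d21:-→d22:-→d23:-→d24:-→d25:-→d26:-→d27:-→d28:H2  best=H2
  add 146.64.32.0/20 -> H5 at depth 20
  ? 119.52.43.141  path d0:-  best=no-route
  ? 146.64.32.10  path d0:-→d1:-→d2:-→d3:-→d4:-→d5:-→d6:-→d7:-→d8:-→d9:-→d10:-→d11:-→d12:-→d13:-→d14:-→d15:-→d16:-→d17:-→d18:-→d19:-→d20:H5  best=H5
  add 76.248.0.0/16 -> H1 at depth 16
  add 76.248.197.0/24 -> H0 at depth 24
  add 146.64.32.0/22 -> H5 at depth 22
  add 244.31.106.0/23 -> H4 at depth 23
  add 240.0.0.0/5 -> H4 at depth 5
  add 128.0.0.0/1 -> H5 at depth 1
  ? 244.31.106.16  path d0:-→d1:H5→d2:-→d3:-→d4:-→d5:H4→d6:-→d7:-→d8:-→d9:-→d10:-→d11:-→d12:-→d13:-→d14:-→d15:-→d16:-→d17:-→d18:-→d19:-→d20:-→d21:-→d22:-→d23:H4→d24:-→d25:-→d26:-→d27:-→d28:H2  best=H2
  ? 128.142.244.212  path d0:-→d1:H5→d2:-→d3:-  best=H5
  ? 146.64.32.0  path d0:-→d1:H5→d2:-→d3:-→d4:-→d5:-→d6:-→d7:-→d8:-→d9:-→d10:-→d11:-→d12:-→d13:-→d14:-→d15:-→d16:-→d17:-→d18:-→d19:-→d20:H5→d21:-→d22:H5  best=H5
  ? 146.64.32.1  path d0:-→d1:H5→d2:-→d3:-→d4:-→d5:-→d6:-→d7:-→d8:-→d9:-→d10:-→d11:-→d12:-→d13:-→d14:-→d15:-→d16:-→d17:-→d18:-→d19:-→d20:H5→d21:-→d22:H5  best=H5
  ? 146.64.32.60  path d0:-→d1:H5→d2:-→d3:-→d4:-→d5:-→d6:-→d7:-→d8:-→d9:-→d10:-→d11:-→d12:-→d13:-→d14:-→d15:-→d16:-→d17:-→d18:-→d19:-→d20:H5→d21:-→d22:H5  best=H5
  add 144.0.0.0/5 -> H3 at depth 5
  ? 227.74.139.243  path d0:-→d1:H5→d2:-→d3:-  best=H5
  ? 244.31.106.0  path d0:-→d1:H5→d2:-→d3:-→d4:-→d5:H4→d6:-→d7:-→d8:-→d9:-→d10:-→d11:-→d12:-→d13:-→d14:-→d15:-→d16:-→d17:-→d18:-→d19:-→d20:-→d21:-→d22:-→d23:H4→d24:-→d25:-→d26:-→d27:-  best=H4
  add 146.64.32.0/20 -> H0 at depth 20
  add 244.31.106.0/24 -> H6 at depth 24
  add 76.248.197.167/32 -> H5 at depth 32
  add 244.31.96.0/20 -> H0 at depth 20
  - 244.31.106.0/24 clear@24
  - 76.248.0.0/16 clear@16
  ? 244.31.98.252  path d0:-→d1:H5→d2:-→d3:-→d4:-→d5:H4→d6:-→d7:-→d8:-→d9:-→d10:-→d11:-→d12:-→d13:-→d14:-→d15:-→d16:-→d17:-→d18:-→d19:-→d20:H0  best=H0
  add 76.248.192.0/20 -> H5 at depth 20

== LOOKUPS ==
["H5","H2","no-route","H5","H2","H5","H5","H5","H5","H5","H4","H0"]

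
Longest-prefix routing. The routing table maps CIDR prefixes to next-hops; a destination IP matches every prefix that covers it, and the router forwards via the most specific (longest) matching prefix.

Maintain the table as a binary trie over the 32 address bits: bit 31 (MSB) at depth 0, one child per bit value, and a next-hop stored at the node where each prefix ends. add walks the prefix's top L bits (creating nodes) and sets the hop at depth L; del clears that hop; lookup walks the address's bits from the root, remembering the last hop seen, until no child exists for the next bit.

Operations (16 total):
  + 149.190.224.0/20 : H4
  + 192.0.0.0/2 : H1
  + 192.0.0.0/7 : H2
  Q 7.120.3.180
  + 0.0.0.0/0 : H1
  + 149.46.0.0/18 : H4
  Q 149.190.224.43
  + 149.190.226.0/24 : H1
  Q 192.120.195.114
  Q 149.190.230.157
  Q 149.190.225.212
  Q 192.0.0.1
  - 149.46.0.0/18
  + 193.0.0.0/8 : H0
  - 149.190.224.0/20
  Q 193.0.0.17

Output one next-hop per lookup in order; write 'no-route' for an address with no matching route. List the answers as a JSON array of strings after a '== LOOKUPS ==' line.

Process each operation:
  + 149.190.224.0/20 (H4) depth=20
  + 192.0.0.0/2 (H1) depth=2
  + 192.0.0.0/7 (H2) depth=7
  lookup 7.120.3.180: bits ε walk d0:- -> no-route
  + 0.0.0.0/0 (H1) depth=0
  + 149.46.0.0/18 (H4) depth=18
  lookup 149.190.224.43: bits 10010101101111101110 walk d0:H1→d1:-→d2:-→d3:-→d4:-→d5:-→d6:-→d7:-→d8:-→d9:-→d10:-→d11:-→d12:-→d13:-→d14:-→d15:-→d16:-→d17:-→d18:-→d19:-→d20:H4 -> H4
  + 149.190.226.0/24 (H1) depth=24
  lookup 192.120.195.114: bits 1100000 walk d0:H1→d1:-→d2:H1→d3:-→d4:-→d5:-→d6:-→d7:H2 -> H2
  lookup 149.190.230.157: bits 100101011011111011100 walk d0:H1→d1:-→d2:-→d3:-→d4:-→d5:-→d6:-→d7:-→d8:-→d9:-→d10:-→d11:-→d12:-→d13:-→d14:-→d15:-→d16:-→d17:-→d18:-→d19:-→d20:H4→d21:- -> H4
  lookup 149.190.225.212: bits 1001010110111110111000 walk d0:H1→d1:-→d2:-→d3:-→d4:-→d5:-→d6:-→d7:-→d8:-→d9:-→d10:-→d11:-→d12:-→d13:-→d14:-→d15:-→d16:-→d17:-→d18:-→d19:-→d20:H4→d21:-→d22:- -> H4
  lookup 192.0.0.1: bits 1100000 walk d0:H1→d1:-→d2:H1→d3:-→d4:-→d5:-→d6:-→d7:H2 -> H2
  del 149.46.0.0/18 (clear depth 18)
  + 193.0.0.0/8 (H0) depth=8
  del 149.190.224.0/20 (clear depth 20)
  lookup 193.0.0.17: bits 11000001 walk d0:H1→d1:-→d2:H1→d3:-→d4:-→d5:-→d6:-→d7:H2→d8:H0 -> H0

== LOOKUPS ==
["no-route","H4","H2","H4","H4","H2","H0"]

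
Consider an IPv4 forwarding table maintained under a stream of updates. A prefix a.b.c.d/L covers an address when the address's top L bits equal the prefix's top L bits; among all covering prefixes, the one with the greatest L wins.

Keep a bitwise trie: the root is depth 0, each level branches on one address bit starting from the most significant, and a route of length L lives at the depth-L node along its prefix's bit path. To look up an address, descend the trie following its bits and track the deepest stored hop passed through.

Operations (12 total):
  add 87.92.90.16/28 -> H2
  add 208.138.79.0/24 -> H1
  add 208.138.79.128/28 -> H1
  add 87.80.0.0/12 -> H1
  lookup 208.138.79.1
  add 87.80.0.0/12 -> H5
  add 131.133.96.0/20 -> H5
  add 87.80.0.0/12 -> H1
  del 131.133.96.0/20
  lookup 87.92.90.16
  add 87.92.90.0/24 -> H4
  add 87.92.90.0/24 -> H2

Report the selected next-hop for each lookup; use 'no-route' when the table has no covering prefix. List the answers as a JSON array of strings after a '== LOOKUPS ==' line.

Apply in order:
  add 87.92.90.16/28 -> H2 at depth 28
  add 208.138.79.0/24 -> H1 at depth 24
  add 208.138.79.128/28 -> H1 at depth 28
  add 87.80.0.0/12 -> H1 at depth 12
  lookup 208.138.79.1: bits 110100001000101001001111 walk d0:-→d1:-→d2:-→d3:-→d4:-→d5:-→d6:-→d7:-→d8:-→d9:-→d10:-→d11:-→d12:-→d13:-→d14:-→d15:-→d16:-→d17:-→d18:-→d19:-→d20:-→d21:-→d22:-→d23:-→d24:H1 -> H1
  add 87.80.0.0/12 -> H5 at depth 12
  add 131.133.96.0/20 -> H5 at depth 20
  add 87.80.0.0/12 -> H1 at depth 12
  del 131.133.96.0/20 (clear depth 20)
  lookup 87.92.90.16: bits 0101011101011100010110100001 walk d0:-→d1:-→d2:-→d3:-→d4:-→d5:-→d6:-→d7:-→d8:-→d9:-→d10:-→d11:-→d12:H1→d13:-→d14:-→d15:-→d16:-→d17:-→d18:-→d19:-→d20:-→d21:-→d22:-→d23:-→d24:-→d25:-→d26:-→d27:-→d28:H2 -> H2
  add 87.92.90.0/24 -> H4 at depth 24
  add 87.92.90.0/24 -> H2 at depth 24

== LOOKUPS ==
["H1","H2"]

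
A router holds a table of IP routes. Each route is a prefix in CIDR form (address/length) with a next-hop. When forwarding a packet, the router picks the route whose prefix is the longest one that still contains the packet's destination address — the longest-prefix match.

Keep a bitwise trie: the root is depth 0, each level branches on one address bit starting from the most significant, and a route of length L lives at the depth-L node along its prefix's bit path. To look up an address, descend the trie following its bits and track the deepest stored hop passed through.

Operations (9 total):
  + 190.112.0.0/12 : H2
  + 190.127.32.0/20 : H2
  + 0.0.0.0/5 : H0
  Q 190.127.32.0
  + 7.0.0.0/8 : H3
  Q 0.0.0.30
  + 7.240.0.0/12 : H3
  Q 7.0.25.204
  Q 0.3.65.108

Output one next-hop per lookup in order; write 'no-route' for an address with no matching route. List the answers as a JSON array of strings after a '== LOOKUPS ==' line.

Trace:
  add 190.112.0.0/12 -> H2 at depth 12
  add 190.127.32.0/20 -> H2 at depth 20
  add 0.0.0.0/5 -> H0 at depth 5
  ? 190.127.32.0  path d0:-→d1:-→d2:-→d3:-→d4:-→d5:-→d6:-→d7:-→d8:-→d9:-→d10:-→d11:-→d12:H2→d13:-→d14:-→d15:-→d16:-→d17:-→d18:-→d19:-→d20:H2  best=H2
  add 7.0.0.0/8 -> H3 at depth 8
  ? 0.0.0.30  path d0:-→d1:-→d2:-→d3:-→d4:-→d5:H0  best=H0
  add 7.240.0.0/12 -> H3 at depth 12
  ? 7.0.25.204  path d0:-→d1:-→d2:-→d3:-→d4:-→d5:H0→d6:-→d7:-→d8:H3  best=H3
  ? 0.3.65.108  path d0:-→d1:-→d2:-→d3:-→d4:-→d5:H0  best=H0

== LOOKUPS ==
["H2","H0","H3","H0"]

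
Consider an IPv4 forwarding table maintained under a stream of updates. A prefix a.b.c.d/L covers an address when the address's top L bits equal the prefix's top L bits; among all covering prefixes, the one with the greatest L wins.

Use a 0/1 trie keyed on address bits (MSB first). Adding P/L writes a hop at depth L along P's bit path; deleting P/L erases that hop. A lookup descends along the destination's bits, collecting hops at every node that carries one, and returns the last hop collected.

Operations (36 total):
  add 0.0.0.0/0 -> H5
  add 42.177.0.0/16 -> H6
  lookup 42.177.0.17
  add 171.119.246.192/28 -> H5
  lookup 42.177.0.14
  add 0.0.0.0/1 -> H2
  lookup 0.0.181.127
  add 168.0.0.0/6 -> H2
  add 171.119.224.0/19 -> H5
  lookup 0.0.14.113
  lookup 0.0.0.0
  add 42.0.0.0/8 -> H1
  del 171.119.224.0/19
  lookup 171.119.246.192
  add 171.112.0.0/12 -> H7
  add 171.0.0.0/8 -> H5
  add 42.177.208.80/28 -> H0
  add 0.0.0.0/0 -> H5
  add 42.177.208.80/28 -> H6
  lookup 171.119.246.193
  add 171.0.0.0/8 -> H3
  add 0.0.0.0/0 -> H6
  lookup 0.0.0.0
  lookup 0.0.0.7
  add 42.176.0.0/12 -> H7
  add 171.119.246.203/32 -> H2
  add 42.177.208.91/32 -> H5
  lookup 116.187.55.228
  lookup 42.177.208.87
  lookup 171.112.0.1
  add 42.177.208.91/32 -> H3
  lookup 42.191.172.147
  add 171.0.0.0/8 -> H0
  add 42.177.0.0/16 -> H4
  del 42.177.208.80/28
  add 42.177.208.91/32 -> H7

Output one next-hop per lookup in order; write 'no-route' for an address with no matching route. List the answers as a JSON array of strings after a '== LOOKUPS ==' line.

Trace:
  + 0.0.0.0/0 (H5) depth=0
  + 42.177.0.0/16 (H6) depth=16
  Q 42.177.0.17: descend 0010101010110001 ; hops seen [H5,H6] ; pick H6
  + 171.119.246.192/28 (H5) depth=28
  Q 42.177.0.14: descend 0010101010110001 ; hops seen [H5,H6] ; pick H6
  + 0.0.0.0/1 (H2) depth=1
  Q 0.0.181.127: descend 00 ; hops seen [H5,H2] ; pick H2
  + 168.0.0.0/6 (H2) depth=6
  + 171.119.224.0/19 (H5) depth=19
  Q 0.0.14.113: descend 00 ; hops seen [H5,H2] ; pick H2
  Q 0.0.0.0: descend 00 ; hops seen [H5,H2] ; pick H2
  + 42.0.0.0/8 (H1) depth=8
  - 171.119.224.0/19 clear@19
  Q 171.119.246.192: descend 1010101101110111111101101100 ; hops seen [H5,H2,H5] ; pick H5
  + 171.112.0.0/12 (H7) depth=12
  + 171.0.0.0/8 (H5) depth=8
  + 42.177.208.80/28 (H0) depth=28
  + 0.0.0.0/0 (H5) depth=0
  + 42.177.208.80/28 (H6) depth=28
  Q 171.119.246.193: descend 1010101101110111111101101100 ; hops seen [H5,H2,H5,H7,H5] ; pick H5
  + 171.0.0.0/8 (H3) depth=8
  + 0.0.0.0/0 (H6) depth=0
  Q 0.0.0.0: descend 00 ; hops seen [H6,H2] ; pick H2
  Q 0.0.0.7: descend 00 ; hops seen [H6,H2] ; pick H2
  + 42.176.0.0/12 (H7) depth=12
  + 171.119.246.203/32 (H2) depth=32
  + 42.177.208.91/32 (H5) depth=32
  Q 116.187.55.228: descend 0 ; hops seen [H6,H2] ; pick H2
  Q 42.177.208.87: descend 0010101010110001110100000101 ; hops seen [H6,H2,H1,H7,H6,H6] ; pick H6
  Q 171.112.0.1: descend 1010101101110 ; hops seen [H6,H2,H3,H7] ; pick H7
  + 42.177.208.91/32 (H3) depth=32
  Q 42.191.172.147: descend 001010101011 ; hops seen [H6,H2,H1,H7] ; pick H7
  + 171.0.0.0/8 (H0) depth=8
  + 42.177.0.0/16 (H4) depth=16
  - 42.177.208.80/28 clear@28
  + 42.177.208.91/32 (H7) depth=32

== LOOKUPS ==
["H6","H6","H2","H2","H2","H5","H5","H2","H2","H2","H6","H7","H7"]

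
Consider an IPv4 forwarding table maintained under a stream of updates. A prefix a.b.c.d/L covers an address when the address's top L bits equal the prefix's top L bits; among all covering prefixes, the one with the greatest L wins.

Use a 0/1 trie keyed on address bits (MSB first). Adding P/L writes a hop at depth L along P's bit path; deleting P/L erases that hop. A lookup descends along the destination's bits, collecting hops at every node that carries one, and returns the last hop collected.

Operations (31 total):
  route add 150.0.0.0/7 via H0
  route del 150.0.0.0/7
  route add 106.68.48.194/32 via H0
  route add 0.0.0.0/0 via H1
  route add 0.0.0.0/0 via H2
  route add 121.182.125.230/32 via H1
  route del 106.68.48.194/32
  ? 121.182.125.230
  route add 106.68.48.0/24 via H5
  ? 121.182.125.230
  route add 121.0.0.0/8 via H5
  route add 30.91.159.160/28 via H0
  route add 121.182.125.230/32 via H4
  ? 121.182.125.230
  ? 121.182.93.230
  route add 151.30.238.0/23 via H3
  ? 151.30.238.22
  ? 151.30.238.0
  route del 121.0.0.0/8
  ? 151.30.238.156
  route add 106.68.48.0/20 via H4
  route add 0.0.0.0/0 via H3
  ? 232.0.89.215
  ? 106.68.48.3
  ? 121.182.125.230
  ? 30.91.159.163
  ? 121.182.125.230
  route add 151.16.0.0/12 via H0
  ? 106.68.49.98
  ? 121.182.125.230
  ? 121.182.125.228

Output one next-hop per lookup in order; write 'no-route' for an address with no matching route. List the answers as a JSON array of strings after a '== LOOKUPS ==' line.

Apply in order:
  + 150.0.0.0/7 (H0) depth=7
  - 150.0.0.0/7 clear@7
  + 106.68.48.194/32 (H0) depth=32
  + 0.0.0.0/0 (H1) depth=0
  + 0.0.0.0/0 (H2) depth=0
  + 121.182.125.230/32 (H1) depth=32
  - 106.68.48.194/32 clear@32
  lookup 121.182.125.230: bits 01111001101101100111110111100110 walk d0:H2→d1:-→d2:-→d3:-→d4:-→d5:-→d6:-→d7:-→d8:-→d9:-→d10:-→d11:-→d12:-→d13:-→d14:-→d15:-→d16:-→d17:-→d18:-→d19:-→d20:-→d21:-→d22:-→d23:-→d24:-→d25:-→d26:-→d27:-→d28:-→d29:-→d30:-→d31:-→d32:H1 -> H1
  + 106.68.48.0/24 (H5) depth=24
  lookup 121.182.125.230: bits 01111001101101100111110111100110 walk d0:H2→d1:-→d2:-→d3:-→d4:-→d5:-→d6:-→d7:-→d8:-→d9:-→d10:-→d11:-→d12:-→d13:-→d14:-→d15:-→d16:-→d17:-→d18:-→d19:-→d20:-→d21:-→d22:-→d23:-→d24:-→d25:-→d26:-→d27:-→d28:-→d29:-→d30:-→d31:-→d32:H1 -> H1
  + 121.0.0.0/8 (H5) depth=8
  + 30.91.159.160/28 (H0) depth=28
  + 121.182.125.230/32 (H4) depth=32
  lookup 121.182.125.230: bits 01111001101101100111110111100110 walk d0:H2→d1:-→d2:-→d3:-→d4:-→d5:-→d6:-→d7:-→d8:H5→d9:-→d10:-→d11:-→d12:-→d13:-→d14:-→d15:-→d16:-→d17:-→d18:-→d19:-→d20:-→d21:-→d22:-→d23:-→d24:-→d25:-→d26:-→d27:-→d28:-→d29:-→d30:-→d31:-→d32:H4 -> H4
  lookup 121.182.93.230: bits 011110011011011001 walk d0:H2→d1:-→d2:-→d3:-→d4:-→d5:-→d6:-→d7:-→d8:H5→d9:-→d10:-→d11:-→d12:-→d13:-→d14:-→d15:-→d16:-→d17:-→d18:- -> H5
  + 151.30.238.0/23 (H3) depth=23
  lookup 151.30.238.22: bits 10010111000111101110111 walk d0:H2→d1:-→d2:-→d3:-→d4:-→d5:-→d6:-→d7:-→d8:-→d9:-→d10:-→d11:-→d12:-→d13:-→d14:-→d15:-→d16:-→d17:-→d18:-→d19:-→d20:-→d21:-→d22:-→d23:H3 -> H3
  lookup 151.30.238.0: bits 10010111000111101110111 walk d0:H2→d1:-→d2:-→d3:-→d4:-→d5:-→d6:-→d7:-→d8:-→d9:-→d10:-→d11:-→d12:-→d13:-→d14:-→d15:-→d16:-→d17:-→d18:-→d19:-→d20:-→d21:-→d22:-→d23:H3 -> H3
  - 121.0.0.0/8 clear@8
  lookup 151.30.238.156: bits 10010111000111101110111 walk d0:H2→d1:-→d2:-→d3:-→d4:-→d5:-→d6:-→d7:-→d8:-→d9:-→d10:-→d11:-→d12:-→d13:-→d14:-→d15:-→d16:-→d17:-→d18:-→d19:-→d20:-→d21:-→d22:-→d23:H3 -> H3
  + 106.68.48.0/20 (H4) depth=20
  + 0.0.0.0/0 (H3) depth=0
  lookup 232.0.89.215: bits 1 walk d0:H3→d1:- -> H3
  lookup 106.68.48.3: bits 011010100100010000110000 walk d0:H3→d1:-→d2:-→d3:-→d4:-→d5:-→d6:-→d7:-→d8:-→d9:-→d10:-→d11:-→d12:-→d13:-→d14:-→d15:-→d16:-→d17:-→d18:-→d19:-→d20:H4→d21:-→d22:-→d23:-→d24:H5 -> H5
  lookup 121.182.125.230: bits 01111001101101100111110111100110 walk d0:H3→d1:-→d2:-→d3:-→d4:-→d5:-→d6:-→d7:-→d8:-→d9:-→d10:-→d11:-→d12:-→d13:-→d14:-→d15:-→d16:-→d17:-→d18:-→d19:-→d20:-→d21:-→d22:-→d23:-→d24:-→d25:-→d26:-→d27:-→d28:-→d29:-→d30:-→d31:-→d32:H4 -> H4
  lookup 30.91.159.163: bits 0001111001011011100111111010 walk d0:H3→d1:-→d2:-→d3:-→d4:-→d5:-→d6:-→d7:-→d8:-→d9:-→d10:-→d11:-→d12:-→d13:-→d14:-→d15:-→d16:-→d17:-→d18:-→d19:-→d20:-→d21:-→d22:-→d23:-→d24:-→d25:-→d26:-→d27:-→d28:H0 -> H0
  lookup 121.182.125.230: bits 01111001101101100111110111100110 walk d0:H3→d1:-→d2:-→d3:-→d4:-→d5:-→d6:-→d7:-→d8:-→d9:-→d10:-→d11:-→d12:-→d13:-→d14:-→d15:-→d16:-→d17:-→d18:-→d19:-→d20:-→d21:-→d22:-→d23:-→d24:-→d25:-→d26:-→d27:-→d28:-→d29:-→d30:-→d31:-→d32:H4 -> H4
  + 151.16.0.0/12 (H0) depth=12
  lookup 106.68.49.98: bits 01101010010001000011000 walk d0:H3→d1:-→d2:-→d3:-→d4:-→d5:-→d6:-→d7:-→d8:-→d9:-→d10:-→d11:-→d12:-→d13:-→d14:-→d15:-→d16:-→d17:-→d18:-→d19:-→d20:H4→d21:-→d22:-→d23:- -> H4
  lookup 121.182.125.230: bits 01111001101101100111110111100110 walk d0:H3→d1:-→d2:-→d3:-→d4:-→d5:-→d6:-→d7:-→d8:-→d9:-→d10:-→d11:-→d12:-→d13:-→d14:-→d15:-→d16:-→d17:-→d18:-→d19:-→d20:-→d21:-→d22:-→d23:-→d24:-→d25:-→d26:-→d27:-→d28:-→d29:-→d30:-→d31:-→d32:H4 -> H4
  lookup 121.182.125.228: bits 011110011011011001111101111001 walk d0:H3→d1:-→d2:-→d3:-→d4:-→d5:-→d6:-→d7:-→d8:-→d9:-→d10:-→d11:-→d12:-→d13:-→d14:-→d15:-→d16:-→d17:-→d18:-→d19:-→d20:-→d21:-→d22:-→d23:-→d24:-→d25:-→d26:-→d27:-→d28:-→d29:-→d30:- -> H3

== LOOKUPS ==
["H1","H1","H4","H5","H3","H3","H3","H3","H5","H4","H0","H4","H4","H4","H3"]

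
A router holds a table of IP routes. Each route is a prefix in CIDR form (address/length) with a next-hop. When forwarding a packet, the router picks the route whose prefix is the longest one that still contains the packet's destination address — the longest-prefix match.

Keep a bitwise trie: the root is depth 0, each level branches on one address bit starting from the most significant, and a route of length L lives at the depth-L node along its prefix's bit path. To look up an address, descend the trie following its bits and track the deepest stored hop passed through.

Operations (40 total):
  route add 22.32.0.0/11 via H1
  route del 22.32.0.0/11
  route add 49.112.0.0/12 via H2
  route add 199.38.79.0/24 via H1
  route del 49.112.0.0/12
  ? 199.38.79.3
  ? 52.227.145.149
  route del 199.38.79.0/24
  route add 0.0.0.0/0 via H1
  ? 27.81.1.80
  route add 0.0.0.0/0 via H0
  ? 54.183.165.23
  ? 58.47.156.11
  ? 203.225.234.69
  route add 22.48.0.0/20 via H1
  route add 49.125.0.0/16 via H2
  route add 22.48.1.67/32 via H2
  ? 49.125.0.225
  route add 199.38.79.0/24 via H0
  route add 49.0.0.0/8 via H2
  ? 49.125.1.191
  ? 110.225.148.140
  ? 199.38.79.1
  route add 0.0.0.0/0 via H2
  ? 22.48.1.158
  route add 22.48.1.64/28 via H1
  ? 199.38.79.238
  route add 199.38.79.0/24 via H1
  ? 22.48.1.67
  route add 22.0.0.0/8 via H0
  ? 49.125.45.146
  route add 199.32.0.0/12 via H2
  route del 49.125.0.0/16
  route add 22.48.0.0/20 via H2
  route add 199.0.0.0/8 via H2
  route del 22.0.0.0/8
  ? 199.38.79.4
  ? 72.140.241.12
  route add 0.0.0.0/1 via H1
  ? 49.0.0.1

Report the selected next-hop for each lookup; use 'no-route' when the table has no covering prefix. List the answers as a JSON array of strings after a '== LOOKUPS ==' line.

Apply in order:
  add 22.32.0.0/11 -> H1 at depth 11
  - 22.32.0.0/11 clear@11
  add 49.112.0.0/12 -> H2 at depth 12
  add 199.38.79.0/24 -> H1 at depth 24
  - 49.112.0.0/12 clear@12
  Q 199.38.79.3: descend 110001110010011001001111 ; hops seen [H1] ; pick H1
  Q 52.227.145.149: descend 00110 ; hops seen [∅] ; pick no-route
  - 199.38.79.0/24 clear@24
  add 0.0.0.0/0 -> H1 at depth 0
  Q 27.81.1.80: descend 0001 ; hops seen [H1] ; pick H1
  add 0.0.0.0/0 -> H0 at depth 0
  Q 54.183.165.23: descend 00110 ; hops seen [H0] ; pick H0
  Q 58.47.156.11: descend 0011 ; hops seen [H0] ; pick H0
  Q 203.225.234.69: descend 1100 ; hops seen [H0] ; pick H0
  add 22.48.0.0/20 -> H1 at depth 20
  add 49.125.0.0/16 -> H2 at depth 16
  add 22.48.1.67/32 -> H2 at depth 32
  Q 49.125.0.225: descend 0011000101111101 ; hops seen [H0,H2] ; pick H2
  add 199.38.79.0/24 -> H0 at depth 24
  add 49.0.0.0/8 -> H2 at depth 8
  Q 49.125.1.191: descend 0011000101111101 ; hops seen [H0,H2,H2] ; pick H2
  Q 110.225.148.140: descend 0 ; hops seen [H0] ; pick H0
  Q 199.38.79.1: descend 110001110010011001001111 ; hops seen [H0,H0] ; pick H0
  add 0.0.0.0/0 -> H2 at depth 0
  Q 22.48.1.158: descend 000101100011000000000001 ; hops seen [H2,H1] ; pick H1
  add 22.48.1.64/28 -> H1 at depth 28
  Q 199.38.79.238: descend 110001110010011001001111 ; hops seen [H2,H0] ; pick H0
  add 199.38.79.0/24 -> H1 at depth 24
  Q 22.48.1.67: descend 00010110001100000000000101000011 ; hops seen [H2,H1,H1,H2] ; pick H2
  add 22.0.0.0/8 -> H0 at depth 8
  Q 49.125.45.146: descend 0011000101111101 ; hops seen [H2,H2,H2] ; pick H2
  add 199.32.0.0/12 -> H2 at depth 12
  - 49.125.0.0/16 clear@16
  add 22.48.0.0/20 -> H2 at depth 20
  add 199.0.0.0/8 -> H2 at depth 8
  - 22.0.0.0/8 clear@8
  Q 199.38.79.4: descend 110001110010011001001111 ; hops seen [H2,H2,H2,H1] ; pick H1
  Q 72.140.241.12: descend 0 ; hops seen [H2] ; pick H2
  add 0.0.0.0/1 -> H1 at depth 1
  Q 49.0.0.1: descend 001100010 ; hops seen [H2,H1,H2] ; pick H2

== LOOKUPS ==
["H1","no-route","H1","H0","H0","H0","H2","H2","H0","H0","H1","H0","H2","H2","H1","H2","H2"]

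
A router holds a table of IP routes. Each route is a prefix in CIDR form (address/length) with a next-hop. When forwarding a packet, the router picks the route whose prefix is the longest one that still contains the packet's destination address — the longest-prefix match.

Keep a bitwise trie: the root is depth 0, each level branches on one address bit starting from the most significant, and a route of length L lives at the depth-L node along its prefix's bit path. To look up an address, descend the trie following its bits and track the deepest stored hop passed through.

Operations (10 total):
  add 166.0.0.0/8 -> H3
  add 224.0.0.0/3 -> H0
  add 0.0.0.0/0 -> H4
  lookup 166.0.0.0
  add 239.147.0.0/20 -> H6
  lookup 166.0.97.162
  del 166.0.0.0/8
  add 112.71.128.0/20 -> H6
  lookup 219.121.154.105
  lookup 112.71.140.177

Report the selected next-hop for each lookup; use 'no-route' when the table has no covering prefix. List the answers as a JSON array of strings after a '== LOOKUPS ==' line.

Apply in order:
  + 166.0.0.0/8 (H3) depth=8
  + 224.0.0.0/3 (H0) depth=3
  + 0.0.0.0/0 (H4) depth=0
  ? 166.0.0.0  path d0:H4→d1:-→d2:-→d3:-→d4:-→d5:-→d6:-→d7:-→d8:H3  best=H3
  + 239.147.0.0/20 (H6) depth=20
  ? 166.0.97.162  path d0:H4→d1:-→d2:-→d3:-→d4:-→d5:-→d6:-→d7:-→d8:H3  best=H3
  - 166.0.0.0/8 clear@8
  + 112.71.128.0/20 (H6) depth=20
  ? 219.121.154.105  path d0:H4→d1:-→d2:-  best=H4
  ? 112.71.140.177  path d0:H4→d1:-→d2:-→d3:-→d4:-→d5:-→d6:-→d7:-→d8:-→d9:-→d10:-→d11:-→d12:-→d13:-→d14:-→d15:-→d16:-→d17:-→d18:-→d19:-→d20:H6  best=H6

== LOOKUPS ==
["H3","H3","H4","H6"]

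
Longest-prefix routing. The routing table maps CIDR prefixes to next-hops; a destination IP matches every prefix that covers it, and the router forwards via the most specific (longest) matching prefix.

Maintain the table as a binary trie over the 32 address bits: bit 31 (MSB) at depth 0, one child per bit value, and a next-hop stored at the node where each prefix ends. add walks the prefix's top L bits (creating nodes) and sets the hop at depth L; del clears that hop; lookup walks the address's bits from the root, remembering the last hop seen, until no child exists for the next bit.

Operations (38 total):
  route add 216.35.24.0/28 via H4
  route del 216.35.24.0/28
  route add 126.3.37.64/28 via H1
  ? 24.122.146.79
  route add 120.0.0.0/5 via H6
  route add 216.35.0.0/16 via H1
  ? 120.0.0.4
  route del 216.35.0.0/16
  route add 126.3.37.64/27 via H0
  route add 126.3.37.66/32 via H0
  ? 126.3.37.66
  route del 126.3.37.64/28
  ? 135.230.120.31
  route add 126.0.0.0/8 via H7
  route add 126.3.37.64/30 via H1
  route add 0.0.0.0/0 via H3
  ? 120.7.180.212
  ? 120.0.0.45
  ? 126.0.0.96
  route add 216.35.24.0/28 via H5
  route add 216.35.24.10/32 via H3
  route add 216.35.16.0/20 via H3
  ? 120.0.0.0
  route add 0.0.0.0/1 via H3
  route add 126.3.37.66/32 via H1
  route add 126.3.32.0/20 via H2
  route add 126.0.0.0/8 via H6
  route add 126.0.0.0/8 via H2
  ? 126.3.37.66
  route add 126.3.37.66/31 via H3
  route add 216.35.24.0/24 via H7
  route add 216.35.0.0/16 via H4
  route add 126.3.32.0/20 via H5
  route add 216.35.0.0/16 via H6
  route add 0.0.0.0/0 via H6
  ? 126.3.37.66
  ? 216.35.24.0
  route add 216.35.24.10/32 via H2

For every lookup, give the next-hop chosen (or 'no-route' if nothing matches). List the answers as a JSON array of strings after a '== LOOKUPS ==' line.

Process each operation:
  + 216.35.24.0/28 (H4) depth=28
  - 216.35.24.0/28 clear@28
  + 126.3.37.64/28 (H1) depth=28
  lookup 24.122.146.79: bits 0 walk d0:-→d1:- -> no-route
  + 120.0.0.0/5 (H6) depth=5
  + 216.35.0.0/16 (H1) depth=16
  lookup 120.0.0.4: bits 01111 walk d0:-→d1:-→d2:-→d3:-→d4:-→d5:H6 -> H6
  - 216.35.0.0/16 clear@16
  + 126.3.37.64/27 (H0) depth=27
  + 126.3.37.66/32 (H0) depth=32
  lookup 126.3.37.66: bits 01111110000000110010010101000010 walk d0:-→d1:-→d2:-→d3:-→d4:-→d5:H6→d6:-→d7:-→d8:-→d9:-→d10:-→d11:-→d12:-→d13:-→d14:-→d15:-→d16:-→d17:-→d18:-→d19:-→d20:-→d21:-→d22:-→d23:-→d24:-→d25:-→d26:-→d27:H0→d28:H1→d29:-→d30:-→d31:-→d32:H0 -> H0
  - 126.3.37.64/28 clear@28
  lookup 135.230.120.31: bits 1 walk d0:-→d1:- -> no-route
  + 126.0.0.0/8 (H7) depth=8
  + 126.3.37.64/30 (H1) depth=30
  + 0.0.0.0/0 (H3) depth=0
  lookup 120.7.180.212: bits 01111 walk d0:H3→d1:-→d2:-→d3:-→d4:-→d5:H6 -> H6
  lookup 120.0.0.45: bits 01111 walk d0:H3→d1:-→d2:-→d3:-→d4:-→d5:H6 -> H6
  lookup 126.0.0.96: bits 01111110000000 walk d0:H3→d1:-→d2:-→d3:-→d4:-→d5:H6→d6:-→d7:-→d8:H7→d9:-→d10:-→d11:-→d12:-→d13:-→d14:- -> H7
  + 216.35.24.0/28 (H5) depth=28
  + 216.35.24.10/32 (H3) depth=32
  + 216.35.16.0/20 (H3) depth=20
  lookup 120.0.0.0: bits 01111 walk d0:H3→d1:-→d2:-→d3:-→d4:-→d5:H6 -> H6
  + 0.0.0.0/1 (H3) depth=1
  + 126.3.37.66/32 (H1) depth=32
  + 126.3.32.0/20 (H2) depth=20
  + 126.0.0.0/8 (H6) depth=8
  + 126.0.0.0/8 (H2) depth=8
  lookup 126.3.37.66: bits 01111110000000110010010101000010 walk d0:H3→d1:H3→d2:-→d3:-→d4:-→d5:H6→d6:-→d7:-→d8:H2→d9:-→d10:-→d11:-→d12:-→d13:-→d14:-→d15:-→d16:-→d17:-→d18:-→d19:-→d20:H2→d21:-→d22:-→d23:-→d24:-→d25:-→d26:-→d27:H0→d28:-→d29:-→d30:H1→d31:-→d32:H1 -> H1
  + 126.3.37.66/31 (H3) depth=31
  + 216.35.24.0/24 (H7) depth=24
  + 216.35.0.0/16 (H4) depth=16
  + 126.3.32.0/20 (H5) depth=20
  + 216.35.0.0/16 (H6) depth=16
  + 0.0.0.0/0 (H6) depth=0
  lookup 126.3.37.66: bits 01111110000000110010010101000010 walk d0:H6→d1:H3→d2:-→d3:-→d4:-→d5:H6→d6:-→d7:-→d8:H2→d9:-→d10:-→d11:-→d12:-→d13:-→d14:-→d15:-→d16:-→d17:-→d18:-→d19:-→d20:H5→d21:-→d22:-→d23:-→d24:-→d25:-→d26:-→d27:H0→d28:-→d29:-→d30:H1→d31:H3→d32:H1 -> H1
  lookup 216.35.24.0: bits 1101100000100011000110000000 walk d0:H6→d1:-→d2:-→d3:-→d4:-→d5:-→d6:-→d7:-→d8:-→d9:-→d10:-→d11:-→d12:-→d13:-→d14:-→d15:-→d16:H6→d17:-→d18:-→d19:-→d20:H3→d21:-→d22:-→d23:-→d24:H7→d25:-→d26:-→d27:-→d28:H5 -> H5
  + 216.35.24.10/32 (H2) depth=32

== LOOKUPS ==
["no-route","H6","H0","no-route","H6","H6","H7","H6","H1","H1","H5"]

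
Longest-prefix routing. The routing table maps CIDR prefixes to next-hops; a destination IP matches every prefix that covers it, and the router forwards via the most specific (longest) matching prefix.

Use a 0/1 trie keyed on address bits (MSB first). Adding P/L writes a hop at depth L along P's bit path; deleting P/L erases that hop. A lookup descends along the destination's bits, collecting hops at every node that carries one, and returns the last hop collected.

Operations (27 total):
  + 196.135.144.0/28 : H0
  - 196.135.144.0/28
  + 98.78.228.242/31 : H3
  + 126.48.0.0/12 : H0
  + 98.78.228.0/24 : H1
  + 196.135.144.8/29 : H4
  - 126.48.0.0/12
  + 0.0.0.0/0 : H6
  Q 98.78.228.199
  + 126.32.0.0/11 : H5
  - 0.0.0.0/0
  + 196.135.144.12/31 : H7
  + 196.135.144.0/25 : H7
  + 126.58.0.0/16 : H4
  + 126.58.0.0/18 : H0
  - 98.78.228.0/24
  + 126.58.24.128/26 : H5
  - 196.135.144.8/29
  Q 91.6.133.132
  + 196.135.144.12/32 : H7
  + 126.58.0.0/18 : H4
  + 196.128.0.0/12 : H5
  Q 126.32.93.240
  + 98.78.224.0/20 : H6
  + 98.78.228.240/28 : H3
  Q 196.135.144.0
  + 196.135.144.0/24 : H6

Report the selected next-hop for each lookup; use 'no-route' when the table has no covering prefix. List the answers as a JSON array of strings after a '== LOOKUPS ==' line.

Process each operation:
  add 196.135.144.0/28 -> H0 at depth 28
  del 196.135.144.0/28 (clear depth 28)
  add 98.78.228.242/31 -> H3 at depth 31
  add 126.48.0.0/12 -> H0 at depth 12
  add 98.78.228.0/24 -> H1 at depth 24
  add 196.135.144.8/29 -> H4 at depth 29
  del 126.48.0.0/12 (clear depth 12)
  add 0.0.0.0/0 -> H6 at depth 0
  Q 98.78.228.199: descend 01100010010011101110010011 ; hops seen [H6,H1] ; pick H1
  add 126.32.0.0/11 -> H5 at depth 11
  del 0.0.0.0/0 (clear depth 0)
  add 196.135.144.12/31 -> H7 at depth 31
  add 196.135.144.0/25 -> H7 at depth 25
  add 126.58.0.0/16 -> H4 at depth 16
  add 126.58.0.0/18 -> H0 at depth 18
  del 98.78.228.0/24 (clear depth 24)
  add 126.58.24.128/26 -> H5 at depth 26
  del 196.135.144.8/29 (clear depth 29)
  Q 91.6.133.132: descend 01 ; hops seen [∅] ; pick no-route
  add 196.135.144.12/32 -> H7 at depth 32
  add 126.58.0.0/18 -> H4 at depth 18
  add 196.128.0.0/12 -> H5 at depth 12
  Q 126.32.93.240: descend 01111110001 ; hops seen [H5] ; pick H5
  add 98.78.224.0/20 -> H6 at depth 20
  add 98.78.228.240/28 -> H3 at depth 28
  Q 196.135.144.0: descend 1100010010000111100100000000 ; hops seen [H5,H7] ; pick H7
  add 196.135.144.0/24 -> H6 at depth 24

== LOOKUPS ==
["H1","no-route","H5","H7"]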